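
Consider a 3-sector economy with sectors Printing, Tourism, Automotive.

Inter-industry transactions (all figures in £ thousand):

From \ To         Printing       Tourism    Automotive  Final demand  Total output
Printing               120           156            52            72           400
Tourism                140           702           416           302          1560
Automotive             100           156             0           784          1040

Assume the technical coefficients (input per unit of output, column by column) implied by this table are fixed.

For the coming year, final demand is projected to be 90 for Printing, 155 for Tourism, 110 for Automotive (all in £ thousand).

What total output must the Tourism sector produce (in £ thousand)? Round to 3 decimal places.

Technical coefficients a_ij = z_ij / X_j:
  a_11 = 120/400 = 0.30, a_21 = 140/400 = 0.35, a_31 = 100/400 = 0.25
  a_12 = 156/1560 = 0.10, a_22 = 702/1560 = 0.45, a_32 = 156/1560 = 0.10
  a_13 = 52/1040 = 0.05, a_23 = 416/1040 = 0.40, a_33 = 0/1040 = 0.00
I − A =
  [   0.70    -0.10    -0.05]
  [  -0.35     0.55    -0.40]
  [  -0.25    -0.10     1.00]
Cofactors of I−A, C_ij = (−1)^(i+j)·(minor ij) (rows/columns in the sector order above):
  C_11 = (0.55)(1.00) − (-0.40)(-0.10) = 0.5100
  C_12 = −[(-0.35)(1.00) − (-0.40)(-0.25)] = 0.4500
  C_13 = (-0.35)(-0.10) − (0.55)(-0.25) = 0.1725
  C_21 = −[(-0.10)(1.00) − (-0.05)(-0.10)] = 0.1050
  C_22 = (0.70)(1.00) − (-0.05)(-0.25) = 0.6875
  C_23 = −[(0.70)(-0.10) − (-0.10)(-0.25)] = 0.0950
  C_31 = (-0.10)(-0.40) − (-0.05)(0.55) = 0.0675
  C_32 = −[(0.70)(-0.40) − (-0.05)(-0.35)] = 0.2975
  C_33 = (0.70)(0.55) − (-0.10)(-0.35) = 0.3500
det(I−A) = Σ_j (I−A)_1j·C_1j = (0.70)(0.5100) + (-0.10)(0.4500) + (-0.05)(0.1725) = 0.303375
adj(I−A) = Cᵀ =
  [ 0.5100   0.1050   0.0675]
  [ 0.4500   0.6875   0.2975]
  [ 0.1725   0.0950   0.3500]
(I − A)⁻¹ = adj(I−A) / det(I−A) ≈
  [   1.6811     0.3461     0.2225]
  [   1.4833     2.2662     0.9806]
  [   0.5686     0.3131     1.1537]
x = (I − A)⁻¹ d = adj(I−A)·d / det(I−A), with det(I−A) = 0.303375:
  x_1 = (0.5100·90 + 0.1050·155 + 0.0675·110) / 0.303375 = 69.60 / 0.303375 ≈ 229.419
  x_2 = (0.4500·90 + 0.6875·155 + 0.2975·110) / 0.303375 = 179.7875 / 0.303375 ≈ 592.625
  x_3 = (0.1725·90 + 0.0950·155 + 0.3500·110) / 0.303375 = 68.75 / 0.303375 ≈ 226.617

x_2 = 592.625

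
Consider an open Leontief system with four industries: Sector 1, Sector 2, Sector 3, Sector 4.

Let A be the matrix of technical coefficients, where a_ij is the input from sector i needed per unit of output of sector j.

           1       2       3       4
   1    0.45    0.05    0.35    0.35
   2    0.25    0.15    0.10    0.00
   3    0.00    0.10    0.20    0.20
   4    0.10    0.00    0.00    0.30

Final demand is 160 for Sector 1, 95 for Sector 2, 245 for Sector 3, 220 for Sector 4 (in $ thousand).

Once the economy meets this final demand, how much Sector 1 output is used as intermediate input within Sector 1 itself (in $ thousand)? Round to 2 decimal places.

z_11 = 411.30

I − A =
  [   0.55    -0.05    -0.35    -0.35]
  [  -0.25     0.85    -0.10     0.00]
  [   0.00    -0.10     0.80    -0.20]
  [  -0.10     0.00     0.00     0.70]
Compute the cofactors C_ij = (−1)^(i+j)·(3×3 minor ij) of I−A; the adjugate is their transpose:
adj(I−A) = Cᵀ =
  [ 0.46900   0.05250   0.21175   0.29500]
  [ 0.14200   0.27300   0.09625   0.09850]
  [ 0.03450   0.03600   0.28875   0.09975]
  [ 0.06700   0.00750   0.03025   0.34975]
det(I−A) = Σ_j (I−A)_1j·C_1j = (0.55)(0.46900) + (-0.05)(0.14200) + (-0.35)(0.03450) + (-0.35)(0.06700) = 0.215325
(I − A)⁻¹ = adj(I−A) / det(I−A) ≈
  [   2.1781     0.2438     0.9834     1.3700]
  [   0.6595     1.2679     0.4470     0.4574]
  [   0.1602     0.1672     1.3410     0.4633]
  [   0.3112     0.0348     0.1405     1.6243]
First solve x = (I − A)⁻¹ d = adj(I−A)·d / det(I−A); in particular x_1 = (0.46900·160 + 0.05250·95 + 0.21175·245 + 0.29500·220) / 0.215325 = 196.80625 / 0.215325 ≈ 913.9963.
Intermediate flow from 1 to 1: z_11 = a_11 · x_1 = 0.45 × 196.80625 / 0.215325 = 88.5628125 / 0.215325 ≈ 411.30.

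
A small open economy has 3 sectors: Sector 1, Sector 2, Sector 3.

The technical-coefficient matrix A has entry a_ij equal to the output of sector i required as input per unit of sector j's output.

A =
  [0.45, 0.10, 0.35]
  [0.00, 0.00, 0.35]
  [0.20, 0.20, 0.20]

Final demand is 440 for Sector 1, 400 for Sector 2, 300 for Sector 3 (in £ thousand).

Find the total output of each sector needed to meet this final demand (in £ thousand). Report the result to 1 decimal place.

x_1 = 1530.7, x_2 = 729.0, x_3 = 939.9

I − A =
  [   0.55    -0.10    -0.35]
  [   0.00     1.00    -0.35]
  [  -0.20    -0.20     0.80]
Cofactors of I−A, C_ij = (−1)^(i+j)·(minor ij) (rows/columns in the sector order above):
  C_11 = (1.00)(0.80) − (-0.35)(-0.20) = 0.7300
  C_12 = −[(0.00)(0.80) − (-0.35)(-0.20)] = 0.0700
  C_13 = (0.00)(-0.20) − (1.00)(-0.20) = 0.2000
  C_21 = −[(-0.10)(0.80) − (-0.35)(-0.20)] = 0.1500
  C_22 = (0.55)(0.80) − (-0.35)(-0.20) = 0.3700
  C_23 = −[(0.55)(-0.20) − (-0.10)(-0.20)] = 0.1300
  C_31 = (-0.10)(-0.35) − (-0.35)(1.00) = 0.3850
  C_32 = −[(0.55)(-0.35) − (-0.35)(0.00)] = 0.1925
  C_33 = (0.55)(1.00) − (-0.10)(0.00) = 0.5500
det(I−A) = Σ_j (I−A)_1j·C_1j = (0.55)(0.7300) + (-0.10)(0.0700) + (-0.35)(0.2000) = 0.3245
adj(I−A) = Cᵀ =
  [ 0.7300   0.1500   0.3850]
  [ 0.0700   0.3700   0.1925]
  [ 0.2000   0.1300   0.5500]
(I − A)⁻¹ = adj(I−A) / det(I−A) ≈
  [   2.2496     0.4622     1.1864]
  [   0.2157     1.1402     0.5932]
  [   0.6163     0.4006     1.6949]
x = (I − A)⁻¹ d = adj(I−A)·d / det(I−A), with det(I−A) = 0.3245:
  x_1 = (0.7300·440 + 0.1500·400 + 0.3850·300) / 0.3245 = 496.70 / 0.3245 ≈ 1530.7
  x_2 = (0.0700·440 + 0.3700·400 + 0.1925·300) / 0.3245 = 236.55 / 0.3245 ≈ 729.0
  x_3 = (0.2000·440 + 0.1300·400 + 0.5500·300) / 0.3245 = 305.00 / 0.3245 ≈ 939.9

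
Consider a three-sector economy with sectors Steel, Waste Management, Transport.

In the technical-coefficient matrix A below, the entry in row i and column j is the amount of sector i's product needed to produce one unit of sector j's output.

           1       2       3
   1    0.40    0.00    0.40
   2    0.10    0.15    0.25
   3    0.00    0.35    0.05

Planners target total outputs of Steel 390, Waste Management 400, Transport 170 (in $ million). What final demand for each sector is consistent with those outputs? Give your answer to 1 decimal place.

d_1 = 166.0, d_2 = 258.5, d_3 = 21.5

I − A =
  [   0.60     0.00    -0.40]
  [  -0.10     0.85    -0.25]
  [   0.00    -0.35     0.95]
d = (I − A) x:
  d_1 = (+0.60)·390 + (+0.00)·400 + (-0.40)·170 = 166.0
  d_2 = (-0.10)·390 + (+0.85)·400 + (-0.25)·170 = 258.5
  d_3 = (+0.00)·390 + (-0.35)·400 + (+0.95)·170 = 21.5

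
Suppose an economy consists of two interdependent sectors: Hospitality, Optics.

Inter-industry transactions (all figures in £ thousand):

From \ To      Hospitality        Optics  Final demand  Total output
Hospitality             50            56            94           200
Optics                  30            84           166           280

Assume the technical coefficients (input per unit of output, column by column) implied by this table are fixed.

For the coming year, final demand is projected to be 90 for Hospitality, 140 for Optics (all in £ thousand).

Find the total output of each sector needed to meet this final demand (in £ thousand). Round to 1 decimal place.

Technical coefficients a_ij = z_ij / X_j:
  a_11 = 50/200 = 0.25, a_21 = 30/200 = 0.15
  a_12 = 56/280 = 0.20, a_22 = 84/280 = 0.30
I − A =
  [   0.75    -0.20]
  [  -0.15     0.70]
det(I−A) = (0.75)(0.70) − (-0.20)(-0.15) = 0.4950
adj(I−A) = [[0.70, 0.20], [0.15, 0.75]]
(I − A)⁻¹ = adj(I−A) / det(I−A) ≈
  [   1.4141     0.4040]
  [   0.3030     1.5152]
x = (I − A)⁻¹ d = adj(I−A)·d / det(I−A), with det(I−A) = 0.4950:
  x_1 = (0.70·90 + 0.20·140) / 0.4950 = 91.00 / 0.4950 ≈ 183.8
  x_2 = (0.15·90 + 0.75·140) / 0.4950 = 118.50 / 0.4950 ≈ 239.4

x_1 = 183.8, x_2 = 239.4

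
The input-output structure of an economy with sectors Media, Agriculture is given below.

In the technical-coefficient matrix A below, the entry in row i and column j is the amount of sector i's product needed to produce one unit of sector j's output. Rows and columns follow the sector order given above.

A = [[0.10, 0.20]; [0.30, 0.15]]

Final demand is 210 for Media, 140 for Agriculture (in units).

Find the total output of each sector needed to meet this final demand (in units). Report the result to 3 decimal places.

x_1 = 292.908, x_2 = 268.085

I − A =
  [   0.90    -0.20]
  [  -0.30     0.85]
det(I−A) = (0.90)(0.85) − (-0.20)(-0.30) = 0.7050
adj(I−A) = [[0.85, 0.20], [0.30, 0.90]]
(I − A)⁻¹ = adj(I−A) / det(I−A) ≈
  [   1.2057     0.2837]
  [   0.4255     1.2766]
x = (I − A)⁻¹ d = adj(I−A)·d / det(I−A), with det(I−A) = 0.7050:
  x_1 = (0.85·210 + 0.20·140) / 0.7050 = 206.50 / 0.7050 ≈ 292.908
  x_2 = (0.30·210 + 0.90·140) / 0.7050 = 189.00 / 0.7050 ≈ 268.085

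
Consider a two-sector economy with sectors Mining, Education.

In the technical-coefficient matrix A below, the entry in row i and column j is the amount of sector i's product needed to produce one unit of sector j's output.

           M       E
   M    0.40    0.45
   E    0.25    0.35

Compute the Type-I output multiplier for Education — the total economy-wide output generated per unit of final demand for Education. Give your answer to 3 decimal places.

m_E = 3.784

I − A =
  [   0.60    -0.45]
  [  -0.25     0.65]
det(I−A) = (0.60)(0.65) − (-0.45)(-0.25) = 0.2775
adj(I−A) = [[0.65, 0.45], [0.25, 0.60]]
(I − A)⁻¹ = adj(I−A) / det(I−A) ≈
  [   2.3423     1.6216]
  [   0.9009     2.1622]
The output multiplier for sector j is the column-j sum of the Leontief inverse (I − A)⁻¹ = adj(I−A) / det(I−A).
Column E of adj(I−A): (0.45, 0.60); det(I−A) = 0.2775.
m_E = (0.45 + 0.60) / 0.2775 = 1.05 / 0.2775 ≈ 3.784.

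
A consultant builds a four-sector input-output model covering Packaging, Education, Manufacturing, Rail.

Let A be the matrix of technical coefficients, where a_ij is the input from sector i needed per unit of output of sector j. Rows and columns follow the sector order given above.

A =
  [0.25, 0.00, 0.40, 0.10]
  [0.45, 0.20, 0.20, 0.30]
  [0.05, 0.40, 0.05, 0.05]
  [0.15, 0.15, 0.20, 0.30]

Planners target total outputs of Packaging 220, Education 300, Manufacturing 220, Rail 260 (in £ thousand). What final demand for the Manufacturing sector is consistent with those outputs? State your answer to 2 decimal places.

I − A =
  [   0.75     0.00    -0.40    -0.10]
  [  -0.45     0.80    -0.20    -0.30]
  [  -0.05    -0.40     0.95    -0.05]
  [  -0.15    -0.15    -0.20     0.70]
d = (I − A) x:
  d_P = (+0.75)·220 + (+0.00)·300 + (-0.40)·220 + (-0.10)·260 = 51.00
  d_E = (-0.45)·220 + (+0.80)·300 + (-0.20)·220 + (-0.30)·260 = 19.00
  d_M = (-0.05)·220 + (-0.40)·300 + (+0.95)·220 + (-0.05)·260 = 65.00
  d_R = (-0.15)·220 + (-0.15)·300 + (-0.20)·220 + (+0.70)·260 = 60.00

d_M = 65.00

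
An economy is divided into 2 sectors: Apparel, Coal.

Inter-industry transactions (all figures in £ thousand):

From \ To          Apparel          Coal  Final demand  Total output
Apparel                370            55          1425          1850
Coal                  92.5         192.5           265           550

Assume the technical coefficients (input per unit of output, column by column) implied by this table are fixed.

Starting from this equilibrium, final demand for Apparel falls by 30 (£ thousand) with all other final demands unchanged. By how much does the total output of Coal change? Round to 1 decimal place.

Δx_2 = -2.9

Technical coefficients a_ij = z_ij / X_j:
  a_11 = 370/1850 = 0.20, a_21 = 92.5/1850 = 0.05
  a_12 = 55/550 = 0.10, a_22 = 192.5/550 = 0.35
I − A =
  [   0.80    -0.10]
  [  -0.05     0.65]
det(I−A) = (0.80)(0.65) − (-0.10)(-0.05) = 0.5150
adj(I−A) = [[0.65, 0.10], [0.05, 0.80]]
(I − A)⁻¹ = adj(I−A) / det(I−A) ≈
  [   1.2621     0.1942]
  [   0.0971     1.5534]
Δx = (I − A)⁻¹ Δd with Δd having -30 in the Apparel component and 0 elsewhere.
So Δx_2 = L_21 · (-30), where L_21 = adj(I−A)_21 / det(I−A) = 0.05 / 0.5150.
Δx_2 = 0.05 × (-30) / 0.5150 = -1.50 / 0.5150 ≈ -2.9.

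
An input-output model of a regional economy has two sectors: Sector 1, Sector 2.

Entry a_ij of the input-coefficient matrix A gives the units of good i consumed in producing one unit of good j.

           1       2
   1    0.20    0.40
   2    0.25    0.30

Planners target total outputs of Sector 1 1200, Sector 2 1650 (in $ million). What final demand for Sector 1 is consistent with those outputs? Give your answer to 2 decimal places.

d_1 = 300.00

I − A =
  [   0.80    -0.40]
  [  -0.25     0.70]
d = (I − A) x:
  d_1 = (+0.80)·1200 + (-0.40)·1650 = 300.00
  d_2 = (-0.25)·1200 + (+0.70)·1650 = 855.00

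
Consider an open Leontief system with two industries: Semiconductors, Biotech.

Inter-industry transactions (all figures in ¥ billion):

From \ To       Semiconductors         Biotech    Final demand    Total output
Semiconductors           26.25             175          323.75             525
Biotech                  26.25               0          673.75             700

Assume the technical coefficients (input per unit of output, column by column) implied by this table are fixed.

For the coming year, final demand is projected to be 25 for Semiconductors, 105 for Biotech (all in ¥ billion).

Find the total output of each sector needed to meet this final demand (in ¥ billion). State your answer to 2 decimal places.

Technical coefficients a_ij = z_ij / X_j:
  a_11 = 26.25/525 = 0.05, a_21 = 26.25/525 = 0.05
  a_12 = 175/700 = 0.25, a_22 = 0/700 = 0.00
I − A =
  [   0.95    -0.25]
  [  -0.05     1.00]
det(I−A) = (0.95)(1.00) − (-0.25)(-0.05) = 0.9375
adj(I−A) = [[1.00, 0.25], [0.05, 0.95]]
(I − A)⁻¹ = adj(I−A) / det(I−A) ≈
  [   1.0667     0.2667]
  [   0.0533     1.0133]
x = (I − A)⁻¹ d = adj(I−A)·d / det(I−A), with det(I−A) = 0.9375:
  x_1 = (1.00·25 + 0.25·105) / 0.9375 = 51.25 / 0.9375 ≈ 54.67
  x_2 = (0.05·25 + 0.95·105) / 0.9375 = 101.00 / 0.9375 ≈ 107.73

x_1 = 54.67, x_2 = 107.73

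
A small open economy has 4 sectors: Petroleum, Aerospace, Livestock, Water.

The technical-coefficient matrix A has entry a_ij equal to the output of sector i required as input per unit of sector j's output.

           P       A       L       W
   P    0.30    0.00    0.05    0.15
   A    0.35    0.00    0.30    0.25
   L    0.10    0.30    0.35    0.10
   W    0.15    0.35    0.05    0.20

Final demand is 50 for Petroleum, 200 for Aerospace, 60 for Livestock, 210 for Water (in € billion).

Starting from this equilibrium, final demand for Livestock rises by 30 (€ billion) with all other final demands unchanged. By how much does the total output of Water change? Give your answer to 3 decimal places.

I − A =
  [   0.70     0.00    -0.05    -0.15]
  [  -0.35     1.00    -0.30    -0.25]
  [  -0.10    -0.30     0.65    -0.10]
  [  -0.15    -0.35    -0.05     0.80]
Compute the cofactors C_ij = (−1)^(i+j)·(3×3 minor ij) of I−A; the adjugate is their transpose:
adj(I−A) = Cᵀ =
  [ 0.371875   0.050125   0.058875   0.092750]
  [ 0.234375   0.340375   0.188500   0.173875]
  [ 0.193750   0.191000   0.457875   0.153250]
  [ 0.184375   0.170250   0.122125   0.381750]
det(I−A) = Σ_j (I−A)_1j·C_1j = (0.70)(0.371875) + (0.00)(0.234375) + (-0.05)(0.193750) + (-0.15)(0.184375) = 0.22296875
(I − A)⁻¹ = adj(I−A) / det(I−A) ≈
  [   1.6678     0.2248     0.2641     0.4160]
  [   1.0512     1.5266     0.8454     0.7798]
  [   0.8690     0.8566     2.0535     0.6873]
  [   0.8269     0.7636     0.5477     1.7121]
Δx = (I − A)⁻¹ Δd with Δd having +30 in the Livestock component and 0 elsewhere.
So Δx_W = L_WL · (+30), where L_WL = adj(I−A)_WL / det(I−A) = 0.122125 / 0.22296875.
Δx_W = 0.122125 × (+30) / 0.22296875 = 3.66375 / 0.22296875 ≈ 16.432.

Δx_W = 16.432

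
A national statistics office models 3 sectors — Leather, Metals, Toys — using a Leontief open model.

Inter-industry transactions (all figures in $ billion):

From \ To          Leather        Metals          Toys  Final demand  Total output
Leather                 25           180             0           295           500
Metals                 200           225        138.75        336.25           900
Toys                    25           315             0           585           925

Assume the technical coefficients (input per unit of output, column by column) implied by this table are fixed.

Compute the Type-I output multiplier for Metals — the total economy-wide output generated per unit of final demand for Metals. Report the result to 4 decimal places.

m_2 = 2.5683

Technical coefficients a_ij = z_ij / X_j:
  a_11 = 25/500 = 0.05, a_21 = 200/500 = 0.40, a_31 = 25/500 = 0.05
  a_12 = 180/900 = 0.20, a_22 = 225/900 = 0.25, a_32 = 315/900 = 0.35
  a_13 = 0/925 = 0.00, a_23 = 138.75/925 = 0.15, a_33 = 0/925 = 0.00
I − A =
  [   0.95    -0.20     0.00]
  [  -0.40     0.75    -0.15]
  [  -0.05    -0.35     1.00]
Cofactors of I−A, C_ij = (−1)^(i+j)·(minor ij) (rows/columns in the sector order above):
  C_11 = (0.75)(1.00) − (-0.15)(-0.35) = 0.6975
  C_12 = −[(-0.40)(1.00) − (-0.15)(-0.05)] = 0.4075
  C_13 = (-0.40)(-0.35) − (0.75)(-0.05) = 0.1775
  C_21 = −[(-0.20)(1.00) − (0.00)(-0.35)] = 0.2000
  C_22 = (0.95)(1.00) − (0.00)(-0.05) = 0.9500
  C_23 = −[(0.95)(-0.35) − (-0.20)(-0.05)] = 0.3425
  C_31 = (-0.20)(-0.15) − (0.00)(0.75) = 0.0300
  C_32 = −[(0.95)(-0.15) − (0.00)(-0.40)] = 0.1425
  C_33 = (0.95)(0.75) − (-0.20)(-0.40) = 0.6325
det(I−A) = Σ_j (I−A)_1j·C_1j = (0.95)(0.6975) + (-0.20)(0.4075) + (0.00)(0.1775) = 0.581125
adj(I−A) = Cᵀ =
  [ 0.6975   0.2000   0.0300]
  [ 0.4075   0.9500   0.1425]
  [ 0.1775   0.3425   0.6325]
(I − A)⁻¹ = adj(I−A) / det(I−A) ≈
  [   1.20026     0.34416     0.05162]
  [   0.70123     1.63476     0.24521]
  [   0.30544     0.58937     1.08841]
The output multiplier for sector j is the column-j sum of the Leontief inverse (I − A)⁻¹ = adj(I−A) / det(I−A).
Column 2 of adj(I−A): (0.2000, 0.9500, 0.3425); det(I−A) = 0.581125.
m_2 = (0.2000 + 0.9500 + 0.3425) / 0.581125 = 1.4925 / 0.581125 ≈ 2.5683.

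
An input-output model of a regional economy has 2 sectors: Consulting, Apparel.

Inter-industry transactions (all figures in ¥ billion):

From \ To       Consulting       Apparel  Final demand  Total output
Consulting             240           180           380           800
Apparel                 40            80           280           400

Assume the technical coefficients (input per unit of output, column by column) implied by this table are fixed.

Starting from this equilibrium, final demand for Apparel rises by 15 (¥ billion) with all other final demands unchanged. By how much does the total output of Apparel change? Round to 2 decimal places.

Technical coefficients a_ij = z_ij / X_j:
  a_CC = 240/800 = 0.30, a_AC = 40/800 = 0.05
  a_CA = 180/400 = 0.45, a_AA = 80/400 = 0.20
I − A =
  [   0.70    -0.45]
  [  -0.05     0.80]
det(I−A) = (0.70)(0.80) − (-0.45)(-0.05) = 0.5375
adj(I−A) = [[0.80, 0.45], [0.05, 0.70]]
(I − A)⁻¹ = adj(I−A) / det(I−A) ≈
  [   1.4884     0.8372]
  [   0.0930     1.3023]
Δx = (I − A)⁻¹ Δd with Δd having +15 in the Apparel component and 0 elsewhere.
So Δx_A = L_AA · (+15), where L_AA = adj(I−A)_AA / det(I−A) = 0.70 / 0.5375.
Δx_A = 0.70 × (+15) / 0.5375 = 10.50 / 0.5375 ≈ 19.53.

Δx_A = 19.53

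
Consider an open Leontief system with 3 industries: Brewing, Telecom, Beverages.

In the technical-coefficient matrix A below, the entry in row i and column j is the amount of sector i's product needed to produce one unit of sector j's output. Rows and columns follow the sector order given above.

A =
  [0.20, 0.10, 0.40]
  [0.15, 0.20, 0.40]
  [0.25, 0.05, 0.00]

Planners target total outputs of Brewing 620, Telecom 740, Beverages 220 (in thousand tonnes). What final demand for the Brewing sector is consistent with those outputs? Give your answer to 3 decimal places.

I − A =
  [   0.80    -0.10    -0.40]
  [  -0.15     0.80    -0.40]
  [  -0.25    -0.05     1.00]
d = (I − A) x:
  d_1 = (+0.80)·620 + (-0.10)·740 + (-0.40)·220 = 334.000
  d_2 = (-0.15)·620 + (+0.80)·740 + (-0.40)·220 = 411.000
  d_3 = (-0.25)·620 + (-0.05)·740 + (+1.00)·220 = 28.000

d_1 = 334.000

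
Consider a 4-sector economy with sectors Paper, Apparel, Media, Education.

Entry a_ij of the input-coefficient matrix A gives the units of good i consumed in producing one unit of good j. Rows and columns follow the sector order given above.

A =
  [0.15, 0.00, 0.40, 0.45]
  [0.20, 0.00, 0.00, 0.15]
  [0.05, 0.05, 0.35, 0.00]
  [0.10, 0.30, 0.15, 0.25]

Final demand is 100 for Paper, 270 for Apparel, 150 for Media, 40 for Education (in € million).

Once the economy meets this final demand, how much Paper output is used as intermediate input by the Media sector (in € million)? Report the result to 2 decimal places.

z_PM = 118.13

I − A =
  [   0.85     0.00    -0.40    -0.45]
  [  -0.20     1.00     0.00    -0.15]
  [  -0.05    -0.05     0.65     0.00]
  [  -0.10    -0.30    -0.15     0.75]
Compute the cofactors C_ij = (−1)^(i+j)·(3×3 minor ij) of I−A; the adjugate is their transpose:
adj(I−A) = Cᵀ =
  [ 0.457125   0.106125   0.349500   0.295500]
  [ 0.108375   0.366750   0.098625   0.138375]
  [ 0.043500   0.036375   0.527250   0.033375]
  [ 0.113000   0.168125   0.191500   0.528500]
det(I−A) = Σ_j (I−A)_1j·C_1j = (0.85)(0.457125) + (0.00)(0.108375) + (-0.40)(0.043500) + (-0.45)(0.113000) = 0.32030625
(I − A)⁻¹ = adj(I−A) / det(I−A) ≈
  [   1.4271     0.3313     1.0911     0.9226]
  [   0.3383     1.1450     0.3079     0.4320]
  [   0.1358     0.1136     1.6461     0.1042]
  [   0.3528     0.5249     0.5979     1.6500]
First solve x = (I − A)⁻¹ d = adj(I−A)·d / det(I−A); in particular x_M = (0.043500·100 + 0.036375·270 + 0.527250·150 + 0.033375·40) / 0.32030625 = 94.59375 / 0.32030625 ≈ 295.3228.
Intermediate flow from P to M: z_PM = a_PM · x_M = 0.40 × 94.59375 / 0.32030625 = 37.8375 / 0.32030625 ≈ 118.13.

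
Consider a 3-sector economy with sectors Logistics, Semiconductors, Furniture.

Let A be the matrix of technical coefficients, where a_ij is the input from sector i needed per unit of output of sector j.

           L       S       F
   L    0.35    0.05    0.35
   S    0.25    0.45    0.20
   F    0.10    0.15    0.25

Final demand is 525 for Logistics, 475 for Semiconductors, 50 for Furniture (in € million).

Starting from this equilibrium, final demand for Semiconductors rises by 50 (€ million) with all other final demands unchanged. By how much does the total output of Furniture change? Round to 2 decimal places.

Δx_F = 24.89

I − A =
  [   0.65    -0.05    -0.35]
  [  -0.25     0.55    -0.20]
  [  -0.10    -0.15     0.75]
Cofactors of I−A, C_ij = (−1)^(i+j)·(minor ij) (rows/columns in the sector order above):
  C_11 = (0.55)(0.75) − (-0.20)(-0.15) = 0.3825
  C_12 = −[(-0.25)(0.75) − (-0.20)(-0.10)] = 0.2075
  C_13 = (-0.25)(-0.15) − (0.55)(-0.10) = 0.0925
  C_21 = −[(-0.05)(0.75) − (-0.35)(-0.15)] = 0.0900
  C_22 = (0.65)(0.75) − (-0.35)(-0.10) = 0.4525
  C_23 = −[(0.65)(-0.15) − (-0.05)(-0.10)] = 0.1025
  C_31 = (-0.05)(-0.20) − (-0.35)(0.55) = 0.2025
  C_32 = −[(0.65)(-0.20) − (-0.35)(-0.25)] = 0.2175
  C_33 = (0.65)(0.55) − (-0.05)(-0.25) = 0.3450
det(I−A) = Σ_j (I−A)_1j·C_1j = (0.65)(0.3825) + (-0.05)(0.2075) + (-0.35)(0.0925) = 0.205875
adj(I−A) = Cᵀ =
  [ 0.3825   0.0900   0.2025]
  [ 0.2075   0.4525   0.2175]
  [ 0.0925   0.1025   0.3450]
(I − A)⁻¹ = adj(I−A) / det(I−A) ≈
  [   1.8579     0.4372     0.9836]
  [   1.0079     2.1979     1.0565]
  [   0.4493     0.4979     1.6758]
Δx = (I − A)⁻¹ Δd with Δd having +50 in the Semiconductors component and 0 elsewhere.
So Δx_F = L_FS · (+50), where L_FS = adj(I−A)_FS / det(I−A) = 0.1025 / 0.205875.
Δx_F = 0.1025 × (+50) / 0.205875 = 5.125 / 0.205875 ≈ 24.89.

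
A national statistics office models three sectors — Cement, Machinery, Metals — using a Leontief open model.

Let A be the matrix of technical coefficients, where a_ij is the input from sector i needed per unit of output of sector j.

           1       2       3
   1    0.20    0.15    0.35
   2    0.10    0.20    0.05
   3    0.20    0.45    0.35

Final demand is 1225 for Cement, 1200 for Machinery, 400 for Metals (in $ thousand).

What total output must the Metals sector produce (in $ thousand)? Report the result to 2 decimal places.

I − A =
  [   0.80    -0.15    -0.35]
  [  -0.10     0.80    -0.05]
  [  -0.20    -0.45     0.65]
Cofactors of I−A, C_ij = (−1)^(i+j)·(minor ij) (rows/columns in the sector order above):
  C_11 = (0.80)(0.65) − (-0.05)(-0.45) = 0.4975
  C_12 = −[(-0.10)(0.65) − (-0.05)(-0.20)] = 0.0750
  C_13 = (-0.10)(-0.45) − (0.80)(-0.20) = 0.2050
  C_21 = −[(-0.15)(0.65) − (-0.35)(-0.45)] = 0.2550
  C_22 = (0.80)(0.65) − (-0.35)(-0.20) = 0.4500
  C_23 = −[(0.80)(-0.45) − (-0.15)(-0.20)] = 0.3900
  C_31 = (-0.15)(-0.05) − (-0.35)(0.80) = 0.2875
  C_32 = −[(0.80)(-0.05) − (-0.35)(-0.10)] = 0.0750
  C_33 = (0.80)(0.80) − (-0.15)(-0.10) = 0.6250
det(I−A) = Σ_j (I−A)_1j·C_1j = (0.80)(0.4975) + (-0.15)(0.0750) + (-0.35)(0.2050) = 0.3150
adj(I−A) = Cᵀ =
  [ 0.4975   0.2550   0.2875]
  [ 0.0750   0.4500   0.0750]
  [ 0.2050   0.3900   0.6250]
(I − A)⁻¹ = adj(I−A) / det(I−A) ≈
  [   1.5794     0.8095     0.9127]
  [   0.2381     1.4286     0.2381]
  [   0.6508     1.2381     1.9841]
x = (I − A)⁻¹ d = adj(I−A)·d / det(I−A), with det(I−A) = 0.3150:
  x_1 = (0.4975·1225 + 0.2550·1200 + 0.2875·400) / 0.3150 = 1030.4375 / 0.3150 ≈ 3271.23
  x_2 = (0.0750·1225 + 0.4500·1200 + 0.0750·400) / 0.3150 = 661.875 / 0.3150 ≈ 2101.19
  x_3 = (0.2050·1225 + 0.3900·1200 + 0.6250·400) / 0.3150 = 969.125 / 0.3150 ≈ 3076.59

x_3 = 3076.59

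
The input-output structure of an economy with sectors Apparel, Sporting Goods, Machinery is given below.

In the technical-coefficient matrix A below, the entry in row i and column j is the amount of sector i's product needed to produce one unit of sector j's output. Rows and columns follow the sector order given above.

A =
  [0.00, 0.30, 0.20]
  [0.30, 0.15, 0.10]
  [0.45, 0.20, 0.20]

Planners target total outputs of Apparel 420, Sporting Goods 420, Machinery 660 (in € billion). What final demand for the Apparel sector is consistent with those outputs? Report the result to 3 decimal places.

d_A = 162.000

I − A =
  [   1.00    -0.30    -0.20]
  [  -0.30     0.85    -0.10]
  [  -0.45    -0.20     0.80]
d = (I − A) x:
  d_A = (+1.00)·420 + (-0.30)·420 + (-0.20)·660 = 162.000
  d_S = (-0.30)·420 + (+0.85)·420 + (-0.10)·660 = 165.000
  d_M = (-0.45)·420 + (-0.20)·420 + (+0.80)·660 = 255.000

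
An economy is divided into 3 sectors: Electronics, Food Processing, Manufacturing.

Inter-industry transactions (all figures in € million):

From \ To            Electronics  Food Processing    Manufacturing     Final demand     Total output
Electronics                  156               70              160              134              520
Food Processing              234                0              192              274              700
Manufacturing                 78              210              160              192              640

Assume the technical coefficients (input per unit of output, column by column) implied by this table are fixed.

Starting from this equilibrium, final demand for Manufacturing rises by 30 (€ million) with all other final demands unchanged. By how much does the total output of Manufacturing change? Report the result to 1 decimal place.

Technical coefficients a_ij = z_ij / X_j:
  a_11 = 156/520 = 0.30, a_21 = 234/520 = 0.45, a_31 = 78/520 = 0.15
  a_12 = 70/700 = 0.10, a_22 = 0/700 = 0.00, a_32 = 210/700 = 0.30
  a_13 = 160/640 = 0.25, a_23 = 192/640 = 0.30, a_33 = 160/640 = 0.25
I − A =
  [   0.70    -0.10    -0.25]
  [  -0.45     1.00    -0.30]
  [  -0.15    -0.30     0.75]
Cofactors of I−A, C_ij = (−1)^(i+j)·(minor ij) (rows/columns in the sector order above):
  C_11 = (1.00)(0.75) − (-0.30)(-0.30) = 0.6600
  C_12 = −[(-0.45)(0.75) − (-0.30)(-0.15)] = 0.3825
  C_13 = (-0.45)(-0.30) − (1.00)(-0.15) = 0.2850
  C_21 = −[(-0.10)(0.75) − (-0.25)(-0.30)] = 0.1500
  C_22 = (0.70)(0.75) − (-0.25)(-0.15) = 0.4875
  C_23 = −[(0.70)(-0.30) − (-0.10)(-0.15)] = 0.2250
  C_31 = (-0.10)(-0.30) − (-0.25)(1.00) = 0.2800
  C_32 = −[(0.70)(-0.30) − (-0.25)(-0.45)] = 0.3225
  C_33 = (0.70)(1.00) − (-0.10)(-0.45) = 0.6550
det(I−A) = Σ_j (I−A)_1j·C_1j = (0.70)(0.6600) + (-0.10)(0.3825) + (-0.25)(0.2850) = 0.3525
adj(I−A) = Cᵀ =
  [ 0.6600   0.1500   0.2800]
  [ 0.3825   0.4875   0.3225]
  [ 0.2850   0.2250   0.6550]
(I − A)⁻¹ = adj(I−A) / det(I−A) ≈
  [   1.8723     0.4255     0.7943]
  [   1.0851     1.3830     0.9149]
  [   0.8085     0.6383     1.8582]
Δx = (I − A)⁻¹ Δd with Δd having +30 in the Manufacturing component and 0 elsewhere.
So Δx_3 = L_33 · (+30), where L_33 = adj(I−A)_33 / det(I−A) = 0.6550 / 0.3525.
Δx_3 = 0.6550 × (+30) / 0.3525 = 19.65 / 0.3525 ≈ 55.7.

Δx_3 = 55.7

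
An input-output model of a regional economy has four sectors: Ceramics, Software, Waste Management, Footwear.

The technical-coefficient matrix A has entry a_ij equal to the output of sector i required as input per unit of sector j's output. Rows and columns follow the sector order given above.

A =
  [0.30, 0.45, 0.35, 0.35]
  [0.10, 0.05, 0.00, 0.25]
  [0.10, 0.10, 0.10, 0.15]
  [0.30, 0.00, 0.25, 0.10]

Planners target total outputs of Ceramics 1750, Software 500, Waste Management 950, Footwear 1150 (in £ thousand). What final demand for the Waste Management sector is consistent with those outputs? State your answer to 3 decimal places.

I − A =
  [   0.70    -0.45    -0.35    -0.35]
  [  -0.10     0.95     0.00    -0.25]
  [  -0.10    -0.10     0.90    -0.15]
  [  -0.30     0.00    -0.25     0.90]
d = (I − A) x:
  d_C = (+0.70)·1750 + (-0.45)·500 + (-0.35)·950 + (-0.35)·1150 = 265.000
  d_S = (-0.10)·1750 + (+0.95)·500 + (+0.00)·950 + (-0.25)·1150 = 12.500
  d_W = (-0.10)·1750 + (-0.10)·500 + (+0.90)·950 + (-0.15)·1150 = 457.500
  d_F = (-0.30)·1750 + (+0.00)·500 + (-0.25)·950 + (+0.90)·1150 = 272.500

d_W = 457.500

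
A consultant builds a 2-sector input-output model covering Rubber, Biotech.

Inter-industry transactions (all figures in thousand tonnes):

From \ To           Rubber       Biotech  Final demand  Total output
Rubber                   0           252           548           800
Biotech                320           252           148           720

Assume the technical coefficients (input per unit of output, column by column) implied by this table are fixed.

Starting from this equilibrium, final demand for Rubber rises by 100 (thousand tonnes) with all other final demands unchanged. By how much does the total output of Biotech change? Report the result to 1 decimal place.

Technical coefficients a_ij = z_ij / X_j:
  a_RR = 0/800 = 0.00, a_BR = 320/800 = 0.40
  a_RB = 252/720 = 0.35, a_BB = 252/720 = 0.35
I − A =
  [   1.00    -0.35]
  [  -0.40     0.65]
det(I−A) = (1.00)(0.65) − (-0.35)(-0.40) = 0.5100
adj(I−A) = [[0.65, 0.35], [0.40, 1.00]]
(I − A)⁻¹ = adj(I−A) / det(I−A) ≈
  [   1.2745     0.6863]
  [   0.7843     1.9608]
Δx = (I − A)⁻¹ Δd with Δd having +100 in the Rubber component and 0 elsewhere.
So Δx_B = L_BR · (+100), where L_BR = adj(I−A)_BR / det(I−A) = 0.40 / 0.5100.
Δx_B = 0.40 × (+100) / 0.5100 = 40.00 / 0.5100 ≈ 78.4.

Δx_B = 78.4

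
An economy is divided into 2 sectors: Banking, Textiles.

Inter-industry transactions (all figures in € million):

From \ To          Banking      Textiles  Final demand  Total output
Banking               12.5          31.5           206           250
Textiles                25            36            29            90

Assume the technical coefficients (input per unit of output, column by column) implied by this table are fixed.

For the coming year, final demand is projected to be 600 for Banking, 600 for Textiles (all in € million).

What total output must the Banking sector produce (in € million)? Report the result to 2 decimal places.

Technical coefficients a_ij = z_ij / X_j:
  a_BB = 12.5/250 = 0.05, a_TB = 25/250 = 0.10
  a_BT = 31.5/90 = 0.35, a_TT = 36/90 = 0.40
I − A =
  [   0.95    -0.35]
  [  -0.10     0.60]
det(I−A) = (0.95)(0.60) − (-0.35)(-0.10) = 0.5350
adj(I−A) = [[0.60, 0.35], [0.10, 0.95]]
(I − A)⁻¹ = adj(I−A) / det(I−A) ≈
  [   1.1215     0.6542]
  [   0.1869     1.7757]
x = (I − A)⁻¹ d = adj(I−A)·d / det(I−A), with det(I−A) = 0.5350:
  x_B = (0.60·600 + 0.35·600) / 0.5350 = 570.00 / 0.5350 ≈ 1065.42
  x_T = (0.10·600 + 0.95·600) / 0.5350 = 630.00 / 0.5350 ≈ 1177.57

x_B = 1065.42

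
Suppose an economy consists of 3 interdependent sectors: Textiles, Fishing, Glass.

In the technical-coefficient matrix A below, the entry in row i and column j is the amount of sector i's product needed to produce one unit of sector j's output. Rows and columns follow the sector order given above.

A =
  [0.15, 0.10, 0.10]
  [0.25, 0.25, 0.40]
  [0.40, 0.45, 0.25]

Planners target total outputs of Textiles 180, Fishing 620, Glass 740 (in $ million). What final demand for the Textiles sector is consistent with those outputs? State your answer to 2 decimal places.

I − A =
  [   0.85    -0.10    -0.10]
  [  -0.25     0.75    -0.40]
  [  -0.40    -0.45     0.75]
d = (I − A) x:
  d_1 = (+0.85)·180 + (-0.10)·620 + (-0.10)·740 = 17.00
  d_2 = (-0.25)·180 + (+0.75)·620 + (-0.40)·740 = 124.00
  d_3 = (-0.40)·180 + (-0.45)·620 + (+0.75)·740 = 204.00

d_1 = 17.00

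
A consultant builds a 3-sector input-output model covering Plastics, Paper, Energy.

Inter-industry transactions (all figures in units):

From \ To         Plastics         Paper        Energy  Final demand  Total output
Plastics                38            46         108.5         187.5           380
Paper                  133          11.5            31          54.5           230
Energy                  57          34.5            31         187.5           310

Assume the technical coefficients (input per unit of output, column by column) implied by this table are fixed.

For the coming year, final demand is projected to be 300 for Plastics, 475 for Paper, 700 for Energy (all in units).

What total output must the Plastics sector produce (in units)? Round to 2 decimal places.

x_1 = 979.79

Technical coefficients a_ij = z_ij / X_j:
  a_11 = 38/380 = 0.10, a_21 = 133/380 = 0.35, a_31 = 57/380 = 0.15
  a_12 = 46/230 = 0.20, a_22 = 11.5/230 = 0.05, a_32 = 34.5/230 = 0.15
  a_13 = 108.5/310 = 0.35, a_23 = 31/310 = 0.10, a_33 = 31/310 = 0.10
I − A =
  [   0.90    -0.20    -0.35]
  [  -0.35     0.95    -0.10]
  [  -0.15    -0.15     0.90]
Cofactors of I−A, C_ij = (−1)^(i+j)·(minor ij) (rows/columns in the sector order above):
  C_11 = (0.95)(0.90) − (-0.10)(-0.15) = 0.8400
  C_12 = −[(-0.35)(0.90) − (-0.10)(-0.15)] = 0.3300
  C_13 = (-0.35)(-0.15) − (0.95)(-0.15) = 0.1950
  C_21 = −[(-0.20)(0.90) − (-0.35)(-0.15)] = 0.2325
  C_22 = (0.90)(0.90) − (-0.35)(-0.15) = 0.7575
  C_23 = −[(0.90)(-0.15) − (-0.20)(-0.15)] = 0.1650
  C_31 = (-0.20)(-0.10) − (-0.35)(0.95) = 0.3525
  C_32 = −[(0.90)(-0.10) − (-0.35)(-0.35)] = 0.2125
  C_33 = (0.90)(0.95) − (-0.20)(-0.35) = 0.7850
det(I−A) = Σ_j (I−A)_1j·C_1j = (0.90)(0.8400) + (-0.20)(0.3300) + (-0.35)(0.1950) = 0.62175
adj(I−A) = Cᵀ =
  [ 0.8400   0.2325   0.3525]
  [ 0.3300   0.7575   0.2125]
  [ 0.1950   0.1650   0.7850]
(I − A)⁻¹ = adj(I−A) / det(I−A) ≈
  [   1.3510     0.3739     0.5669]
  [   0.5308     1.2183     0.3418]
  [   0.3136     0.2654     1.2626]
x = (I − A)⁻¹ d = adj(I−A)·d / det(I−A), with det(I−A) = 0.62175:
  x_1 = (0.8400·300 + 0.2325·475 + 0.3525·700) / 0.62175 = 609.1875 / 0.62175 ≈ 979.79
  x_2 = (0.3300·300 + 0.7575·475 + 0.2125·700) / 0.62175 = 607.5625 / 0.62175 ≈ 977.18
  x_3 = (0.1950·300 + 0.1650·475 + 0.7850·700) / 0.62175 = 686.375 / 0.62175 ≈ 1103.94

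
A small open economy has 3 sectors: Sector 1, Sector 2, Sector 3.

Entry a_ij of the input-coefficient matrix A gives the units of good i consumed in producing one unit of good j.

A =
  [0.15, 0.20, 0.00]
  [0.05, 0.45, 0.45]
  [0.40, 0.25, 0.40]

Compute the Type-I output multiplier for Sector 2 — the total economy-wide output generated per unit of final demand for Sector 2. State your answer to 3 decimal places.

I − A =
  [   0.85    -0.20     0.00]
  [  -0.05     0.55    -0.45]
  [  -0.40    -0.25     0.60]
Cofactors of I−A, C_ij = (−1)^(i+j)·(minor ij) (rows/columns in the sector order above):
  C_11 = (0.55)(0.60) − (-0.45)(-0.25) = 0.2175
  C_12 = −[(-0.05)(0.60) − (-0.45)(-0.40)] = 0.2100
  C_13 = (-0.05)(-0.25) − (0.55)(-0.40) = 0.2325
  C_21 = −[(-0.20)(0.60) − (0.00)(-0.25)] = 0.1200
  C_22 = (0.85)(0.60) − (0.00)(-0.40) = 0.5100
  C_23 = −[(0.85)(-0.25) − (-0.20)(-0.40)] = 0.2925
  C_31 = (-0.20)(-0.45) − (0.00)(0.55) = 0.0900
  C_32 = −[(0.85)(-0.45) − (0.00)(-0.05)] = 0.3825
  C_33 = (0.85)(0.55) − (-0.20)(-0.05) = 0.4575
det(I−A) = Σ_j (I−A)_1j·C_1j = (0.85)(0.2175) + (-0.20)(0.2100) + (0.00)(0.2325) = 0.142875
adj(I−A) = Cᵀ =
  [ 0.2175   0.1200   0.0900]
  [ 0.2100   0.5100   0.3825]
  [ 0.2325   0.2925   0.4575]
(I − A)⁻¹ = adj(I−A) / det(I−A) ≈
  [   1.5223     0.8399     0.6299]
  [   1.4698     3.5696     2.6772]
  [   1.6273     2.0472     3.2021]
The output multiplier for sector j is the column-j sum of the Leontief inverse (I − A)⁻¹ = adj(I−A) / det(I−A).
Column 2 of adj(I−A): (0.1200, 0.5100, 0.2925); det(I−A) = 0.142875.
m_2 = (0.1200 + 0.5100 + 0.2925) / 0.142875 = 0.9225 / 0.142875 ≈ 6.457.

m_2 = 6.457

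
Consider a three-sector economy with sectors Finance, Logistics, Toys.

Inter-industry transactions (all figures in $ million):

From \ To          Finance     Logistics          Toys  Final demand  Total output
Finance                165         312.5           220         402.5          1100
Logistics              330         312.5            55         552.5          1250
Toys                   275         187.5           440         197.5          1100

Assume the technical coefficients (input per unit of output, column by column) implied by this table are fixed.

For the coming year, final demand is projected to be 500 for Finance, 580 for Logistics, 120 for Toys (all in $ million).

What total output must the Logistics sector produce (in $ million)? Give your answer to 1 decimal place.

x_2 = 1333.4

Technical coefficients a_ij = z_ij / X_j:
  a_11 = 165/1100 = 0.15, a_21 = 330/1100 = 0.30, a_31 = 275/1100 = 0.25
  a_12 = 312.5/1250 = 0.25, a_22 = 312.5/1250 = 0.25, a_32 = 187.5/1250 = 0.15
  a_13 = 220/1100 = 0.20, a_23 = 55/1100 = 0.05, a_33 = 440/1100 = 0.40
I − A =
  [   0.85    -0.25    -0.20]
  [  -0.30     0.75    -0.05]
  [  -0.25    -0.15     0.60]
Cofactors of I−A, C_ij = (−1)^(i+j)·(minor ij) (rows/columns in the sector order above):
  C_11 = (0.75)(0.60) − (-0.05)(-0.15) = 0.4425
  C_12 = −[(-0.30)(0.60) − (-0.05)(-0.25)] = 0.1925
  C_13 = (-0.30)(-0.15) − (0.75)(-0.25) = 0.2325
  C_21 = −[(-0.25)(0.60) − (-0.20)(-0.15)] = 0.1800
  C_22 = (0.85)(0.60) − (-0.20)(-0.25) = 0.4600
  C_23 = −[(0.85)(-0.15) − (-0.25)(-0.25)] = 0.1900
  C_31 = (-0.25)(-0.05) − (-0.20)(0.75) = 0.1625
  C_32 = −[(0.85)(-0.05) − (-0.20)(-0.30)] = 0.1025
  C_33 = (0.85)(0.75) − (-0.25)(-0.30) = 0.5625
det(I−A) = Σ_j (I−A)_1j·C_1j = (0.85)(0.4425) + (-0.25)(0.1925) + (-0.20)(0.2325) = 0.2815
adj(I−A) = Cᵀ =
  [ 0.4425   0.1800   0.1625]
  [ 0.1925   0.4600   0.1025]
  [ 0.2325   0.1900   0.5625]
(I − A)⁻¹ = adj(I−A) / det(I−A) ≈
  [   1.5719     0.6394     0.5773]
  [   0.6838     1.6341     0.3641]
  [   0.8259     0.6750     1.9982]
x = (I − A)⁻¹ d = adj(I−A)·d / det(I−A), with det(I−A) = 0.2815:
  x_1 = (0.4425·500 + 0.1800·580 + 0.1625·120) / 0.2815 = 345.15 / 0.2815 ≈ 1226.1
  x_2 = (0.1925·500 + 0.4600·580 + 0.1025·120) / 0.2815 = 375.35 / 0.2815 ≈ 1333.4
  x_3 = (0.2325·500 + 0.1900·580 + 0.5625·120) / 0.2815 = 293.95 / 0.2815 ≈ 1044.2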